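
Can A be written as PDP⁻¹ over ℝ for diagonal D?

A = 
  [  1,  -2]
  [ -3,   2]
Yes

tr(A) = 3, det(A) = -4
Characteristic polynomial: λ² - tr(A)λ + det(A) = λ² - 3λ - 4
λ² - 3λ - 4 = (λ + 1)(λ - 4)
Eigenvalues: 4, -1
λ=-1: alg. mult. = 1, geom. mult. = 2 - rank(A - (-1)I) = 2 - 1 = 1
λ=4: alg. mult. = 1, geom. mult. = 2 - rank(A - (4)I) = 2 - 1 = 1
Sum of geometric multiplicities equals n, so A has n independent eigenvectors.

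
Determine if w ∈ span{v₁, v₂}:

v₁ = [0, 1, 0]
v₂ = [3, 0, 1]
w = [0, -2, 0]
Yes

Form the augmented matrix and row-reduce:
[v₁|v₂|w] = 
  [  0,   3,   0]
  [  1,   0,  -2]
  [  0,   1,   0]
Swap R1 ↔ R2
R3 → R3 - (1/3)·R2
REF = 
  [  1,   0,  -2]
  [  0,   3,   0]
  [  0,   0,   0]

No row of the form [0 0 | nonzero], so the system is consistent. Back-substitution gives c₁ = -2, c₂ = 0: w = (-2)·v₁ + (0)·v₂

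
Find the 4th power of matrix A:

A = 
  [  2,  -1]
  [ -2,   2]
A² = A·A:
A²[1,1] = (2)(2) + (-1)(-2) = 6
A²[1,2] = (2)(-1) + (-1)(2) = -4
A²[2,1] = (-2)(2) + (2)(-2) = -8
A²[2,2] = (-2)(-1) + (2)(2) = 6
A² = 
  [  6,  -4]
  [ -8,   6]

A^3 = A^2·A:
A^3[1,1] = (6)(2) + (-4)(-2) = 20
A^3[1,2] = (6)(-1) + (-4)(2) = -14
A^3[2,1] = (-8)(2) + (6)(-2) = -28
A^3[2,2] = (-8)(-1) + (6)(2) = 20
A^3 = 
  [ 20, -14]
  [-28,  20]

A^4 = A^3·A:
A^4[1,1] = (20)(2) + (-14)(-2) = 68
A^4[1,2] = (20)(-1) + (-14)(2) = -48
A^4[2,1] = (-28)(2) + (20)(-2) = -96
A^4[2,2] = (-28)(-1) + (20)(2) = 68
A^4 = 
  [ 68, -48]
  [-96,  68]

Therefore
A^4 = 
  [ 68, -48]
  [-96,  68]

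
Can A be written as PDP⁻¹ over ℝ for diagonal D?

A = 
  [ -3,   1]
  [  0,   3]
Yes

tr(A) = 0, det(A) = -9
Characteristic polynomial: λ² - tr(A)λ + det(A) = λ² - 9
λ² - 9 = (λ + 3)(λ - 3)
Eigenvalues: 3, -3
λ=-3: alg. mult. = 1, geom. mult. = 2 - rank(A - (-3)I) = 2 - 1 = 1
λ=3: alg. mult. = 1, geom. mult. = 2 - rank(A - (3)I) = 2 - 1 = 1
Sum of geometric multiplicities equals n, so A has n independent eigenvectors.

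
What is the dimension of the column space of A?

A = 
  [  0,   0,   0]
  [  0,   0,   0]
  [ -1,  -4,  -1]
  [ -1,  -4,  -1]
Row reduce:
Swap R1 ↔ R3
R4 → R4 - (1)·R1
REF = 
  [ -1,  -4,  -1]
  [  0,   0,   0]
  [  0,   0,   0]
  [  0,   0,   0]
Pivot columns: 1 → 1 pivot.
dim(Col(A)) = number of pivot columns = 1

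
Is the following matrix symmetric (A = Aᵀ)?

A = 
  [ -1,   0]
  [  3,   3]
No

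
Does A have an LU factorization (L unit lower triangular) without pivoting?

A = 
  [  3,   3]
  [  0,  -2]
Yes.
A[1,1] = 3 ≠ 0, so Gaussian elimination proceeds without a row swap: multiplier ℓ₂₁ = (0)/(3) = 0, and U[2,2] = -2 - (0)(3) = -2.
L = 
  [  1,   0]
  [  0,   1]
U = 
  [  3,   3]
  [  0,  -2]
Check row 2 of LU: [(0)(3), (0)(3) + (-2)] = [0, -2] = row 2 of A ✓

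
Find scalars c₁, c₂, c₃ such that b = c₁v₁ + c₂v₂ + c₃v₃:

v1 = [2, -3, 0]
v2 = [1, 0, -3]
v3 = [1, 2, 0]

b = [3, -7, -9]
c1 = 1, c2 = 3, c3 = -2

b = 1·v1 + 3·v2 + -2·v3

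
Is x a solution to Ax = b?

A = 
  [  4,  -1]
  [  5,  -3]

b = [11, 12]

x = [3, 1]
Yes

Ax = [11, 12] = b ✓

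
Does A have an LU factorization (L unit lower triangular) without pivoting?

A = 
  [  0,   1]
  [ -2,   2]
No.
A[1,1] = 0 but A[2,1] = -2 ≠ 0. Any LU with L unit lower triangular has (LU)[1,1] = U[1,1] and (LU)[2,1] = L[2,1]·U[1,1]; matching A forces U[1,1] = 0, which then forces (LU)[2,1] = 0 ≠ -2. A row swap (pivoting) is required.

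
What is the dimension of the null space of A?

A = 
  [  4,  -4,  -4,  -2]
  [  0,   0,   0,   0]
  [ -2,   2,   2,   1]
nullity(A) = 3

Row reduce:
R3 → R3 + (1/2)·R1
REF = 
  [  4,  -4,  -4,  -2]
  [  0,   0,   0,   0]
  [  0,   0,   0,   0]
Pivot columns: 1 → 1 pivot.
rank(A) = 1, so nullity(A) = 4 - 1 = 3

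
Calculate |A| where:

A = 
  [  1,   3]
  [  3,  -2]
For a 2×2 matrix, det = ad - bc = (1)(-2) - (3)(3) = -11

det(A) = -11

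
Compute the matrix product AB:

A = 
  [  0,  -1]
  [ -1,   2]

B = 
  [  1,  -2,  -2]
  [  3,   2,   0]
AB = 
  [ -3,  -2,   0]
  [  5,   6,   2]

A is 2×2 and B is 2×3, so AB is 2×3. Each entry is (row of A)·(column of B):
AB[1,1] = (0)(1) + (-1)(3) = -3
AB[1,2] = (0)(-2) + (-1)(2) = -2
AB[1,3] = (0)(-2) + (-1)(0) = 0
AB[2,1] = (-1)(1) + (2)(3) = 5
AB[2,2] = (-1)(-2) + (2)(2) = 6
AB[2,3] = (-1)(-2) + (2)(0) = 2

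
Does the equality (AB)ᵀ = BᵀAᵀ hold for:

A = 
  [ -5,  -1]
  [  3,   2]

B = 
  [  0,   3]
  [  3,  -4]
Yes

(AB)ᵀ = 
  [ -3,   6]
  [-11,   1]

BᵀAᵀ = 
  [ -3,   6]
  [-11,   1]

Both sides are equal — this is the standard identity (AB)ᵀ = BᵀAᵀ, which holds for all A, B.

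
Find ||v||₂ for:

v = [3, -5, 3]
6.557

||v||₂ = √((3)² + (-5)² + (3)²) = √43 = 6.557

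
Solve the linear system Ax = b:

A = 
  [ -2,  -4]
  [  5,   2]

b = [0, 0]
x = [0, 0]

Row reduce the augmented matrix [A|b]:
R2 → R2 + (5/2)·R1
REF = 
  [ -2,  -4,   0]
  [  0,  -8,   0]

Back-substitution:
x₂ = 0 / (-8) = 0
x₁ = (0 - (-4)(0)) / (-2) = 0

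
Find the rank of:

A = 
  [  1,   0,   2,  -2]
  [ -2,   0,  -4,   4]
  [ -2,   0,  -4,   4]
rank(A) = 1

Row reduce:
R2 → R2 + (2)·R1
R3 → R3 + (2)·R1
REF = 
  [  1,   0,   2,  -2]
  [  0,   0,   0,   0]
  [  0,   0,   0,   0]
Pivot columns: 1 → 1 pivot.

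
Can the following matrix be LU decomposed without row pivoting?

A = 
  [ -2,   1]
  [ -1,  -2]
Yes.
A[1,1] = -2 ≠ 0, so Gaussian elimination proceeds without a row swap: multiplier ℓ₂₁ = (-1)/(-2) = 1/2, and U[2,2] = -2 - (1/2)(1) = -5/2.
L = 
  [  1,   0]
  [1/2,   1]
U = 
  [  -2,    1]
  [   0, -5/2]
Check row 2 of LU: [(1/2)(-2), (1/2)(1) + (-5/2)] = [-1, -2] = row 2 of A ✓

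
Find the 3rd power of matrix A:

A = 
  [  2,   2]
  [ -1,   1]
A² = A·A:
A²[1,1] = (2)(2) + (2)(-1) = 2
A²[1,2] = (2)(2) + (2)(1) = 6
A²[2,1] = (-1)(2) + (1)(-1) = -3
A²[2,2] = (-1)(2) + (1)(1) = -1
A² = 
  [  2,   6]
  [ -3,  -1]

A^3 = A^2·A:
A^3[1,1] = (2)(2) + (6)(-1) = -2
A^3[1,2] = (2)(2) + (6)(1) = 10
A^3[2,1] = (-3)(2) + (-1)(-1) = -5
A^3[2,2] = (-3)(2) + (-1)(1) = -7
A^3 = 
  [ -2,  10]
  [ -5,  -7]

Therefore
A^3 = 
  [ -2,  10]
  [ -5,  -7]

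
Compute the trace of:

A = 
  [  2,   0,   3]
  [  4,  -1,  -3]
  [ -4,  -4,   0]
1

tr(A) = 2 + -1 + 0 = 1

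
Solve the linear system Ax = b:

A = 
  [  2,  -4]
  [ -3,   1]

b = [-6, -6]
x = [3, 3]

Row reduce the augmented matrix [A|b]:
R2 → R2 + (3/2)·R1
REF = 
  [  2,  -4,  -6]
  [  0,  -5, -15]

Back-substitution:
x₂ = (-15) / (-5) = 3
x₁ = (-6 - (-4)(3)) / 2 = 3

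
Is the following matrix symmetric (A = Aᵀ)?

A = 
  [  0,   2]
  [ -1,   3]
No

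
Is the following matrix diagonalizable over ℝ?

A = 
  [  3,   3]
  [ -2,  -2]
Yes

tr(A) = 1, det(A) = 0
Characteristic polynomial: λ² - tr(A)λ + det(A) = λ² - λ
λ² - λ = λ(λ - 1)
Eigenvalues: 1, 0
λ=0: alg. mult. = 1, geom. mult. = 2 - rank(A - (0)I) = 2 - 1 = 1
λ=1: alg. mult. = 1, geom. mult. = 2 - rank(A - (1)I) = 2 - 1 = 1
Sum of geometric multiplicities equals n, so A has n independent eigenvectors.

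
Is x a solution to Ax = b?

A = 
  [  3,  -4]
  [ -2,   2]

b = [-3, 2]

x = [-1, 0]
Yes

Ax = [-3, 2] = b ✓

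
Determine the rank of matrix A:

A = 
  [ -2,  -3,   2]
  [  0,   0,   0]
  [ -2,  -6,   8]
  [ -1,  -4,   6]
Row reduce:
R3 → R3 - (1)·R1
R4 → R4 - (1/2)·R1
Swap R2 ↔ R3
R4 → R4 - (5/6)·R2
REF = 
  [ -2,  -3,   2]
  [  0,  -3,   6]
  [  0,   0,   0]
  [  0,   0,   0]
Pivot columns: 1, 2 → 2 pivots.

rank(A) = 2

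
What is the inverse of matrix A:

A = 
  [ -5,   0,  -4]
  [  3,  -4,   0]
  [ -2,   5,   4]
det(A) = (-5)·((-4)(4) - (0)(5)) - (0)·((3)(4) - (0)(-2)) + (-4)·((3)(5) - (-4)(-2))
  = (-5)(-16) - (0)(12) + (-4)(7)
  = 52
det(A) = 52 ≠ 0, so A is invertible.

Cofactors Cᵢⱼ = (-1)ⁱ⁺ʲ·Mᵢⱼ:
C = 
  [-16, -12,   7]
  [-20, -28,  25]
  [-16, -12,  20]

adj(A) = Cᵀ:
adj(A) = 
  [-16, -20, -16]
  [-12, -28, -12]
  [  7,  25,  20]

A⁻¹ = (1/52) · adj(A):
A⁻¹ = 
  [-4/13, -5/13, -4/13]
  [-3/13, -7/13, -3/13]
  [ 7/52, 25/52,  5/13]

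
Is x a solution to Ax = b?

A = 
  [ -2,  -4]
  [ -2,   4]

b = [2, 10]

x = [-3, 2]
No

Ax = [-2, 14] ≠ b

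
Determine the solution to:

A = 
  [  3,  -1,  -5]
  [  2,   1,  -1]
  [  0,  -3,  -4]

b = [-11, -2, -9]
Row reduce the augmented matrix [A|b]:
R2 → R2 - (2/3)·R1
R3 → R3 + (9/5)·R2
REF = 
  [   3,   -1,   -5,  -11]
  [   0,  5/3,  7/3, 16/3]
  [   0,    0,  1/5,  3/5]

Back-substitution:
x₃ = (3/5) / (1/5) = 3
x₂ = (16/3 - (7/3)(3)) / (5/3) = -1
x₁ = (-11 - (-1)(-1) - (-5)(3)) / 3 = 1

x = [1, -1, 3]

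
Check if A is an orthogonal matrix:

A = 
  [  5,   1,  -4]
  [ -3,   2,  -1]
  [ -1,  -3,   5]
No

AᵀA = 
  [ 35,   2, -22]
  [  2,  14, -21]
  [-22, -21,  42]
≠ I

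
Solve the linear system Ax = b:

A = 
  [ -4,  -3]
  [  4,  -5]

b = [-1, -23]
Row reduce the augmented matrix [A|b]:
R2 → R2 + (1)·R1
REF = 
  [ -4,  -3,  -1]
  [  0,  -8, -24]

Back-substitution:
x₂ = (-24) / (-8) = 3
x₁ = (-1 - (-3)(3)) / (-4) = -2

x = [-2, 3]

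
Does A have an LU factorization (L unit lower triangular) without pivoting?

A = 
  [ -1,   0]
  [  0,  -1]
Yes.
A[1,1] = -1 ≠ 0, so Gaussian elimination proceeds without a row swap: multiplier ℓ₂₁ = (0)/(-1) = 0, and U[2,2] = -1 - (0)(0) = -1.
L = 
  [  1,   0]
  [  0,   1]
U = 
  [ -1,   0]
  [  0,  -1]
Check row 2 of LU: [(0)(-1), (0)(0) + (-1)] = [0, -1] = row 2 of A ✓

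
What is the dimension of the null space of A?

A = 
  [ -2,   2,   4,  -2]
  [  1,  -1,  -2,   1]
nullity(A) = 3

Row reduce:
R2 → R2 + (1/2)·R1
REF = 
  [ -2,   2,   4,  -2]
  [  0,   0,   0,   0]
Pivot columns: 1 → 1 pivot.
rank(A) = 1, so nullity(A) = 4 - 1 = 3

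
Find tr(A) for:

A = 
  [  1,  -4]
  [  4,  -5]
-4

tr(A) = 1 + -5 = -4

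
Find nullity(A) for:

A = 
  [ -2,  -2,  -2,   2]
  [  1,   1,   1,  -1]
nullity(A) = 3

Row reduce:
R2 → R2 + (1/2)·R1
REF = 
  [ -2,  -2,  -2,   2]
  [  0,   0,   0,   0]
Pivot columns: 1 → 1 pivot.
rank(A) = 1, so nullity(A) = 4 - 1 = 3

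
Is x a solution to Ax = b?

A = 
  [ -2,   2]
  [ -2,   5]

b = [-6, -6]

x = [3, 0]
Yes

Ax = [-6, -6] = b ✓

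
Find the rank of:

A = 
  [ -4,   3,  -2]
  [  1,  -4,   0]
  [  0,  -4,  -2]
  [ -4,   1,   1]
rank(A) = 3

Row reduce:
R2 → R2 + (1/4)·R1
R4 → R4 - (1)·R1
R3 → R3 - (16/13)·R2
R4 → R4 - (8/13)·R2
R4 → R4 + (43/18)·R3
REF = 
  [    -4,      3,     -2]
  [     0,  -13/4,   -1/2]
  [     0,      0, -18/13]
  [     0,      0,      0]
Pivot columns: 1, 2, 3 → 3 pivots.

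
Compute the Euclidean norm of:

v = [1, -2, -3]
3.742

||v||₂ = √((1)² + (-2)² + (-3)²) = √14 = 3.742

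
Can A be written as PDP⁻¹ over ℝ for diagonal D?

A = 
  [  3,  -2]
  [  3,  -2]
Yes

tr(A) = 1, det(A) = 0
Characteristic polynomial: λ² - tr(A)λ + det(A) = λ² - λ
λ² - λ = λ(λ - 1)
Eigenvalues: 1, 0
λ=0: alg. mult. = 1, geom. mult. = 2 - rank(A - (0)I) = 2 - 1 = 1
λ=1: alg. mult. = 1, geom. mult. = 2 - rank(A - (1)I) = 2 - 1 = 1
Sum of geometric multiplicities equals n, so A has n independent eigenvectors.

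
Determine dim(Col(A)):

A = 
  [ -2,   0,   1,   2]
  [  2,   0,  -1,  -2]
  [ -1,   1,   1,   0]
dim(Col(A)) = 2

Row reduce:
R2 → R2 + (1)·R1
R3 → R3 - (1/2)·R1
Swap R2 ↔ R3
REF = 
  [ -2,   0,   1,   2]
  [  0,   1, 1/2,  -1]
  [  0,   0,   0,   0]
Pivot columns: 1, 2 → 2 pivots.
dim(Col(A)) = number of pivot columns = 2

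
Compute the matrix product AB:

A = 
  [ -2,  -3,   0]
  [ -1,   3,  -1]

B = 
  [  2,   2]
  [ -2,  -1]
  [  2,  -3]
AB = 
  [  2,  -1]
  [-10,  -2]

A is 2×3 and B is 3×2, so AB is 2×2. Each entry is (row of A)·(column of B):
AB[1,1] = (-2)(2) + (-3)(-2) + (0)(2) = 2
AB[1,2] = (-2)(2) + (-3)(-1) + (0)(-3) = -1
AB[2,1] = (-1)(2) + (3)(-2) + (-1)(2) = -10
AB[2,2] = (-1)(2) + (3)(-1) + (-1)(-3) = -2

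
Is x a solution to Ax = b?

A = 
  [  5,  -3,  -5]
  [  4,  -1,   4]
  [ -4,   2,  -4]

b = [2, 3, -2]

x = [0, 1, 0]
No

Ax = [-3, -1, 2] ≠ b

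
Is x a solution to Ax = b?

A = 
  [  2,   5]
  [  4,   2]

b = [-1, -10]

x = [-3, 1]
Yes

Ax = [-1, -10] = b ✓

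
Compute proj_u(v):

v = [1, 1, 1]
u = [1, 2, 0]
proj_u(v) = [3/5, 6/5, 0]

v·u = (1)(1) + (1)(2) + (1)(0) = 3
u·u = (1)² + (2)² + (0)² = 5
proj_u(v) = (v·u / u·u) × u = (3/5) × u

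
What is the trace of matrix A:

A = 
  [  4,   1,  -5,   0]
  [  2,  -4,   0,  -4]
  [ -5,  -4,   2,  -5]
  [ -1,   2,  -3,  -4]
-2

tr(A) = 4 + -4 + 2 + -4 = -2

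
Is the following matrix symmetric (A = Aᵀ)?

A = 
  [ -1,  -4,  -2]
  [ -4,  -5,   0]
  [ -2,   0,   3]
Yes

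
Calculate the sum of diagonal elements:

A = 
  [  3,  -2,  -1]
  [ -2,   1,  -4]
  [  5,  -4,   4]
8

tr(A) = 3 + 1 + 4 = 8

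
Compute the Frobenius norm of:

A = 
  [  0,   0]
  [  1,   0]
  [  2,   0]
||A||_F = 2.236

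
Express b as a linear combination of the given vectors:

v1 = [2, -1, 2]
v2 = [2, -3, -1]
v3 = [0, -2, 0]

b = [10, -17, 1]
c1 = 2, c2 = 3, c3 = 3

b = 2·v1 + 3·v2 + 3·v3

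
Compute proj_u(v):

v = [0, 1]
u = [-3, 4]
proj_u(v) = [-12/25, 16/25]

v·u = (0)(-3) + (1)(4) = 4
u·u = (-3)² + (4)² = 25
proj_u(v) = (v·u / u·u) × u = (4/25) × u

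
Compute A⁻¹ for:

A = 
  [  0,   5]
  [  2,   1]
det(A) = (0)(1) - (5)(2) = -10
For a 2×2 matrix, A⁻¹ = (1/det(A)) · [[d, -b], [-c, a]]
    = (-1/10) · [[1, -5], [-2, 0]]

A⁻¹ = 
  [-1/10,   1/2]
  [  1/5,     0]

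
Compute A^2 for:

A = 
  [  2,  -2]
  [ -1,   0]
A² = A·A:
A²[1,1] = (2)(2) + (-2)(-1) = 6
A²[1,2] = (2)(-2) + (-2)(0) = -4
A²[2,1] = (-1)(2) + (0)(-1) = -2
A²[2,2] = (-1)(-2) + (0)(0) = 2
A² = 
  [  6,  -4]
  [ -2,   2]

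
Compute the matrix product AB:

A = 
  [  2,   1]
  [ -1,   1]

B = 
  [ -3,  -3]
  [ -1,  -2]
A is 2×2 and B is 2×2, so AB is 2×2. Each entry is (row of A)·(column of B):
AB[1,1] = (2)(-3) + (1)(-1) = -7
AB[1,2] = (2)(-3) + (1)(-2) = -8
AB[2,1] = (-1)(-3) + (1)(-1) = 2
AB[2,2] = (-1)(-3) + (1)(-2) = 1

AB = 
  [ -7,  -8]
  [  2,   1]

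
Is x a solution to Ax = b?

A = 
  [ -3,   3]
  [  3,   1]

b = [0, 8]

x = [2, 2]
Yes

Ax = [0, 8] = b ✓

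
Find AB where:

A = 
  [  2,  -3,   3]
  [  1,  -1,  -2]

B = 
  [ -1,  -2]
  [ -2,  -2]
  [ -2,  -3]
AB = 
  [ -2,  -7]
  [  5,   6]

A is 2×3 and B is 3×2, so AB is 2×2. Each entry is (row of A)·(column of B):
AB[1,1] = (2)(-1) + (-3)(-2) + (3)(-2) = -2
AB[1,2] = (2)(-2) + (-3)(-2) + (3)(-3) = -7
AB[2,1] = (1)(-1) + (-1)(-2) + (-2)(-2) = 5
AB[2,2] = (1)(-2) + (-1)(-2) + (-2)(-3) = 6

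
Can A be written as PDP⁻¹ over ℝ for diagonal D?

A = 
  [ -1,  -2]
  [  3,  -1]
No

tr(A) = -2, det(A) = 7
Characteristic polynomial: λ² - tr(A)λ + det(A) = λ² + 2λ + 7
λ² + 2λ + 7 = 0  ⇒  λ = (-2 ± √((2)² - 4·(7)))/2 = (-2 ± √(-24))/2
  = -1 + i√6,  -1 - i√6
Eigenvalues: -1 + i√6, -1 - i√6  (≈ -1 + 2.449i, -1 - 2.449i)
Has complex eigenvalues (not diagonalizable over ℝ).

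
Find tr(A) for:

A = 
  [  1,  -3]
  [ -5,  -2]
-1

tr(A) = 1 + -2 = -1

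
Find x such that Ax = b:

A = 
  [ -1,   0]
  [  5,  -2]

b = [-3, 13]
x = [3, 1]

Row reduce the augmented matrix [A|b]:
R2 → R2 + (5)·R1
REF = 
  [ -1,   0,  -3]
  [  0,  -2,  -2]

Back-substitution:
x₂ = (-2) / (-2) = 1
x₁ = (-3 - (0)(1)) / (-1) = 3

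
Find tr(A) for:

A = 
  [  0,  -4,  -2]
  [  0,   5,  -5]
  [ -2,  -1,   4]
9

tr(A) = 0 + 5 + 4 = 9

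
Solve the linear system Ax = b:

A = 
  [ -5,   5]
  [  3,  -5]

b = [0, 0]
x = [0, 0]

Row reduce the augmented matrix [A|b]:
R2 → R2 + (3/5)·R1
REF = 
  [ -5,   5,   0]
  [  0,  -2,   0]

Back-substitution:
x₂ = 0 / (-2) = 0
x₁ = (0 - (5)(0)) / (-5) = 0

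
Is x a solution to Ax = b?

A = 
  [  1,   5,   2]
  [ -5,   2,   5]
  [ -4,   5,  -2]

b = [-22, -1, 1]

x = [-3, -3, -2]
Yes

Ax = [-22, -1, 1] = b ✓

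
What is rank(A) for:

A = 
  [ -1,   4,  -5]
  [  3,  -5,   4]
Row reduce:
R2 → R2 + (3)·R1
REF = 
  [ -1,   4,  -5]
  [  0,   7, -11]
Pivot columns: 1, 2 → 2 pivots.

rank(A) = 2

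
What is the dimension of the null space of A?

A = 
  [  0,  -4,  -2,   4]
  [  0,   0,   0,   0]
nullity(A) = 3

Row reduce:
(no row operations needed)
REF = 
  [  0,  -4,  -2,   4]
  [  0,   0,   0,   0]
Pivot columns: 2 → 1 pivot.
rank(A) = 1, so nullity(A) = 4 - 1 = 3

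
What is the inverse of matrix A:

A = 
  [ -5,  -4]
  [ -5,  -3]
det(A) = (-5)(-3) - (-4)(-5) = -5
For a 2×2 matrix, A⁻¹ = (1/det(A)) · [[d, -b], [-c, a]]
    = (-1/5) · [[-3, 4], [5, -5]]

A⁻¹ = 
  [ 3/5, -4/5]
  [  -1,    1]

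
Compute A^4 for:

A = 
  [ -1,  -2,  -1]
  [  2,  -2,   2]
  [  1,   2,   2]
A^4 = 
  [-25,  10, -23]
  [-10,   4,  -2]
  [ 23,  -2,  28]

A² = A·A:
A²[1,1] = (-1)(-1) + (-2)(2) + (-1)(1) = -4
A²[1,2] = (-1)(-2) + (-2)(-2) + (-1)(2) = 4
A²[1,3] = (-1)(-1) + (-2)(2) + (-1)(2) = -5
A²[2,1] = (2)(-1) + (-2)(2) + (2)(1) = -4
A²[2,2] = (2)(-2) + (-2)(-2) + (2)(2) = 4
A²[2,3] = (2)(-1) + (-2)(2) + (2)(2) = -2
A²[3,1] = (1)(-1) + (2)(2) + (2)(1) = 5
A²[3,2] = (1)(-2) + (2)(-2) + (2)(2) = -2
A²[3,3] = (1)(-1) + (2)(2) + (2)(2) = 7
A² = 
  [ -4,   4,  -5]
  [ -4,   4,  -2]
  [  5,  -2,   7]

A^3 = A^2·A:
A^3[1,1] = (-4)(-1) + (4)(2) + (-5)(1) = 7
A^3[1,2] = (-4)(-2) + (4)(-2) + (-5)(2) = -10
A^3[1,3] = (-4)(-1) + (4)(2) + (-5)(2) = 2
A^3[2,1] = (-4)(-1) + (4)(2) + (-2)(1) = 10
A^3[2,2] = (-4)(-2) + (4)(-2) + (-2)(2) = -4
A^3[2,3] = (-4)(-1) + (4)(2) + (-2)(2) = 8
A^3[3,1] = (5)(-1) + (-2)(2) + (7)(1) = -2
A^3[3,2] = (5)(-2) + (-2)(-2) + (7)(2) = 8
A^3[3,3] = (5)(-1) + (-2)(2) + (7)(2) = 5
A^3 = 
  [  7, -10,   2]
  [ 10,  -4,   8]
  [ -2,   8,   5]

A^4 = A^3·A:
A^4[1,1] = (7)(-1) + (-10)(2) + (2)(1) = -25
A^4[1,2] = (7)(-2) + (-10)(-2) + (2)(2) = 10
A^4[1,3] = (7)(-1) + (-10)(2) + (2)(2) = -23
A^4[2,1] = (10)(-1) + (-4)(2) + (8)(1) = -10
A^4[2,2] = (10)(-2) + (-4)(-2) + (8)(2) = 4
A^4[2,3] = (10)(-1) + (-4)(2) + (8)(2) = -2
A^4[3,1] = (-2)(-1) + (8)(2) + (5)(1) = 23
A^4[3,2] = (-2)(-2) + (8)(-2) + (5)(2) = -2
A^4[3,3] = (-2)(-1) + (8)(2) + (5)(2) = 28
A^4 = 
  [-25,  10, -23]
  [-10,   4,  -2]
  [ 23,  -2,  28]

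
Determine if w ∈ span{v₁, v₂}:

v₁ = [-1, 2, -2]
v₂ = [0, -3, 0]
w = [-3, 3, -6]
Yes

Form the augmented matrix and row-reduce:
[v₁|v₂|w] = 
  [ -1,   0,  -3]
  [  2,  -3,   3]
  [ -2,   0,  -6]
R2 → R2 + (2)·R1
R3 → R3 - (2)·R1
REF = 
  [ -1,   0,  -3]
  [  0,  -3,  -3]
  [  0,   0,   0]

No row of the form [0 0 | nonzero], so the system is consistent. Back-substitution gives c₁ = 3, c₂ = 1: w = (3)·v₁ + (1)·v₂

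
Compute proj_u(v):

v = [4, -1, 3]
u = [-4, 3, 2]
proj_u(v) = [52/29, -39/29, -26/29]

v·u = (4)(-4) + (-1)(3) + (3)(2) = -13
u·u = (-4)² + (3)² + (2)² = 29
proj_u(v) = (v·u / u·u) × u = (-13/29) × u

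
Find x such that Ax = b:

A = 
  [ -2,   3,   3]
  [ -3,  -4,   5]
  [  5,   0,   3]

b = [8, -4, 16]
Row reduce the augmented matrix [A|b]:
R2 → R2 - (3/2)·R1
R3 → R3 + (5/2)·R1
R3 → R3 + (15/17)·R2
REF = 
  [    -2,      3,      3,      8]
  [     0,  -17/2,    1/2,    -16]
  [     0,      0, 186/17, 372/17]

Back-substitution:
x₃ = (372/17) / (186/17) = 2
x₂ = (-16 - (1/2)(2)) / (-17/2) = 2
x₁ = (8 - (3)(2) - (3)(2)) / (-2) = 2

x = [2, 2, 2]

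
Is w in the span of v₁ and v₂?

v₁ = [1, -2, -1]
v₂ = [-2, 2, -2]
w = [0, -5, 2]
No

Form the augmented matrix and row-reduce:
[v₁|v₂|w] = 
  [  1,  -2,   0]
  [ -2,   2,  -5]
  [ -1,  -2,   2]
R2 → R2 + (2)·R1
R3 → R3 + (1)·R1
R3 → R3 - (2)·R2
REF = 
  [  1,  -2,   0]
  [  0,  -2,  -5]
  [  0,   0,  12]

Row 3 reads [0 0 | 12], i.e. 0 = 12, so the system is inconsistent and w ∉ span{v₁, v₂}.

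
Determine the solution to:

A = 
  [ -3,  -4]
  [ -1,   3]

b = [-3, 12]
Row reduce the augmented matrix [A|b]:
R2 → R2 - (1/3)·R1
REF = 
  [  -3,   -4,   -3]
  [   0, 13/3,   13]

Back-substitution:
x₂ = 13 / (13/3) = 3
x₁ = (-3 - (-4)(3)) / (-3) = -3

x = [-3, 3]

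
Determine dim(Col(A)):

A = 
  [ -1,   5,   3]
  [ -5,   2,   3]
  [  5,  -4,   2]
dim(Col(A)) = 3

Row reduce:
R2 → R2 - (5)·R1
R3 → R3 + (5)·R1
R3 → R3 + (21/23)·R2
REF = 
  [    -1,      5,      3]
  [     0,    -23,    -12]
  [     0,      0, 139/23]
Pivot columns: 1, 2, 3 → 3 pivots.
dim(Col(A)) = number of pivot columns = 3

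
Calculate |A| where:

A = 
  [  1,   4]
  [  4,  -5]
For a 2×2 matrix, det = ad - bc = (1)(-5) - (4)(4) = -21

det(A) = -21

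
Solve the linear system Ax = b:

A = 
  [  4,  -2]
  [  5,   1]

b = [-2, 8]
x = [1, 3]

Row reduce the augmented matrix [A|b]:
R2 → R2 - (5/4)·R1
REF = 
  [   4,   -2,   -2]
  [   0,  7/2, 21/2]

Back-substitution:
x₂ = (21/2) / (7/2) = 3
x₁ = (-2 - (-2)(3)) / 4 = 1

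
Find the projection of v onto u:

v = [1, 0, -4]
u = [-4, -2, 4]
proj_u(v) = [20/9, 10/9, -20/9]

v·u = (1)(-4) + (0)(-2) + (-4)(4) = -20
u·u = (-4)² + (-2)² + (4)² = 36
proj_u(v) = (v·u / u·u) × u = (-20/36) × u = (-5/9) × u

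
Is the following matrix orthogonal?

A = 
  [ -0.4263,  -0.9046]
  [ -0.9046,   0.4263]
Yes

AᵀA = 
  [  1,   0]
  [  0,   1]
≈ I (equal to I up to the 4-dp rounding of the entries)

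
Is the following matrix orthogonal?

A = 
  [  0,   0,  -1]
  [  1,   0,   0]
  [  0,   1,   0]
Yes

AᵀA = 
  [  1,   0,   0]
  [  0,   1,   0]
  [  0,   0,   1]
= I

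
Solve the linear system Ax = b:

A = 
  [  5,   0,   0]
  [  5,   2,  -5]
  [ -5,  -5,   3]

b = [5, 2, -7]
x = [1, 1, 1]

Row reduce the augmented matrix [A|b]:
R2 → R2 - (1)·R1
R3 → R3 + (1)·R1
R3 → R3 + (5/2)·R2
REF = 
  [    5,     0,     0,     5]
  [    0,     2,    -5,    -3]
  [    0,     0, -19/2, -19/2]

Back-substitution:
x₃ = (-19/2) / (-19/2) = 1
x₂ = (-3 - (-5)(1)) / 2 = 1
x₁ = (5 - (0)(1) - (0)(1)) / 5 = 1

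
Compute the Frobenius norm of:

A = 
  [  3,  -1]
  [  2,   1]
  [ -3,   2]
||A||_F = 5.292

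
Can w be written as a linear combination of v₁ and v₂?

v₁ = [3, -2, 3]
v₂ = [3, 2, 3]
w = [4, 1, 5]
No

Form the augmented matrix and row-reduce:
[v₁|v₂|w] = 
  [  3,   3,   4]
  [ -2,   2,   1]
  [  3,   3,   5]
R2 → R2 + (2/3)·R1
R3 → R3 - (1)·R1
REF = 
  [   3,    3,    4]
  [   0,    4, 11/3]
  [   0,    0,    1]

Row 3 reads [0 0 | 1], i.e. 0 = 1, so the system is inconsistent and w ∉ span{v₁, v₂}.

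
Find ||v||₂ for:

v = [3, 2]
3.606

||v||₂ = √((3)² + (2)²) = √13 = 3.606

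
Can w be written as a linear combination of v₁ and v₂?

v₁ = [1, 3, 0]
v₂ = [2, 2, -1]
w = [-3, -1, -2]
No

Form the augmented matrix and row-reduce:
[v₁|v₂|w] = 
  [  1,   2,  -3]
  [  3,   2,  -1]
  [  0,  -1,  -2]
R2 → R2 - (3)·R1
R3 → R3 - (1/4)·R2
REF = 
  [  1,   2,  -3]
  [  0,  -4,   8]
  [  0,   0,  -4]

Row 3 reads [0 0 | -4], i.e. 0 = -4, so the system is inconsistent and w ∉ span{v₁, v₂}.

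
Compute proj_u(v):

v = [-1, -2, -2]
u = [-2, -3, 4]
v·u = (-1)(-2) + (-2)(-3) + (-2)(4) = 0
u·u = (-2)² + (-3)² + (4)² = 29
proj_u(v) = (v·u / u·u) × u = (0/29) × u = (0) × u

proj_u(v) = [0, 0, 0]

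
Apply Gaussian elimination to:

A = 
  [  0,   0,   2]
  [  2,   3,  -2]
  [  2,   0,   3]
Row operations:
Swap R1 ↔ R2
R3 → R3 - (1)·R1
Swap R2 ↔ R3

Resulting echelon form:
REF = 
  [  2,   3,  -2]
  [  0,  -3,   5]
  [  0,   0,   2]

Rank = 3 (number of non-zero pivot rows).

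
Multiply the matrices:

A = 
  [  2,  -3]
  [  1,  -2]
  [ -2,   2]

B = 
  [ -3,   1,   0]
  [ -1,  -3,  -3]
AB = 
  [ -3,  11,   9]
  [ -1,   7,   6]
  [  4,  -8,  -6]

A is 3×2 and B is 2×3, so AB is 3×3. Each entry is (row of A)·(column of B):
AB[1,1] = (2)(-3) + (-3)(-1) = -3
AB[1,2] = (2)(1) + (-3)(-3) = 11
AB[1,3] = (2)(0) + (-3)(-3) = 9
AB[2,1] = (1)(-3) + (-2)(-1) = -1
AB[2,2] = (1)(1) + (-2)(-3) = 7
AB[2,3] = (1)(0) + (-2)(-3) = 6
AB[3,1] = (-2)(-3) + (2)(-1) = 4
AB[3,2] = (-2)(1) + (2)(-3) = -8
AB[3,3] = (-2)(0) + (2)(-3) = -6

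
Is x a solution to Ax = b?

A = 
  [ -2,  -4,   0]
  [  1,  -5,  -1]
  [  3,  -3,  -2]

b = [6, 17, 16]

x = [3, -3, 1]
Yes

Ax = [6, 17, 16] = b ✓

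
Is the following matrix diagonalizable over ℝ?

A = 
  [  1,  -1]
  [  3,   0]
No

tr(A) = 1, det(A) = 3
Characteristic polynomial: λ² - tr(A)λ + det(A) = λ² - λ + 3
λ² - λ + 3 = 0  ⇒  λ = (1 ± √((-1)² - 4·(3)))/2 = (1 ± √(-11))/2
  = (1 + i√11)/2,  (1 - i√11)/2
Eigenvalues: (1 + i√11)/2, (1 - i√11)/2  (≈ 0.5 + 1.658i, 0.5 - 1.658i)
Has complex eigenvalues (not diagonalizable over ℝ).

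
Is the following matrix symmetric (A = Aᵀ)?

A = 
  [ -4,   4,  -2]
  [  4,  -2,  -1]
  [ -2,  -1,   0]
Yes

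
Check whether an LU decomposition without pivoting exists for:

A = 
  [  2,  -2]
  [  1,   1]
Yes.
A[1,1] = 2 ≠ 0, so Gaussian elimination proceeds without a row swap: multiplier ℓ₂₁ = (1)/(2) = 1/2, and U[2,2] = 1 - (1/2)(-2) = 2.
L = 
  [  1,   0]
  [1/2,   1]
U = 
  [  2,  -2]
  [  0,   2]
Check row 2 of LU: [(1/2)(2), (1/2)(-2) + 2] = [1, 1] = row 2 of A ✓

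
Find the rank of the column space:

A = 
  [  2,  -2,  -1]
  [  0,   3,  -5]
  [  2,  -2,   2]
dim(Col(A)) = 3

Row reduce:
R3 → R3 - (1)·R1
REF = 
  [  2,  -2,  -1]
  [  0,   3,  -5]
  [  0,   0,   3]
Pivot columns: 1, 2, 3 → 3 pivots.
dim(Col(A)) = number of pivot columns = 3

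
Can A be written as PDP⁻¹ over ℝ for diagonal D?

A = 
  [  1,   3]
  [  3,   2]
Yes

tr(A) = 3, det(A) = -7
Characteristic polynomial: λ² - tr(A)λ + det(A) = λ² - 3λ - 7
λ² - 3λ - 7 = 0  ⇒  λ = (3 ± √((-3)² - 4·(-7)))/2 = (3 ± √(37))/2
  = (3 + √37)/2,  (3 - √37)/2
Eigenvalues: (3 + √37)/2, (3 - √37)/2  (≈ 4.541, -1.541)
The two irrational eigenvalues are distinct (simple), so each has alg. mult. = geom. mult. = 1.
Sum of geometric multiplicities equals n, so A has n independent eigenvectors.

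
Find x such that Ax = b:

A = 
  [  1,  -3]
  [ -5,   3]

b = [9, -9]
Row reduce the augmented matrix [A|b]:
R2 → R2 + (5)·R1
REF = 
  [  1,  -3,   9]
  [  0, -12,  36]

Back-substitution:
x₂ = 36 / (-12) = -3
x₁ = (9 - (-3)(-3)) / 1 = 0

x = [0, -3]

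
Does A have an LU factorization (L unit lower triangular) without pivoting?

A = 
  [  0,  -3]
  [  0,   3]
Yes.
The first column is zero, so A is already upper triangular: L = I, U = A.
L = 
  [  1,   0]
  [  0,   1]
U = 
  [  0,  -3]
  [  0,   3]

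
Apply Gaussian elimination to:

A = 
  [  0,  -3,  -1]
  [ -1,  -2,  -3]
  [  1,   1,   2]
Row operations:
Swap R1 ↔ R2
R3 → R3 + (1)·R1
R3 → R3 - (1/3)·R2

Resulting echelon form:
REF = 
  [  -1,   -2,   -3]
  [   0,   -3,   -1]
  [   0,    0, -2/3]

Rank = 3 (number of non-zero pivot rows).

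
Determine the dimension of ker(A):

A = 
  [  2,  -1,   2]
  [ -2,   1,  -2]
nullity(A) = 2

Row reduce:
R2 → R2 + (1)·R1
REF = 
  [  2,  -1,   2]
  [  0,   0,   0]
Pivot columns: 1 → 1 pivot.
rank(A) = 1, so nullity(A) = 3 - 1 = 2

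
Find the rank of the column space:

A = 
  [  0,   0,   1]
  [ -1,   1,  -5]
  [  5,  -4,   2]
Row reduce:
Swap R1 ↔ R2
R3 → R3 + (5)·R1
Swap R2 ↔ R3
REF = 
  [ -1,   1,  -5]
  [  0,   1, -23]
  [  0,   0,   1]
Pivot columns: 1, 2, 3 → 3 pivots.
dim(Col(A)) = number of pivot columns = 3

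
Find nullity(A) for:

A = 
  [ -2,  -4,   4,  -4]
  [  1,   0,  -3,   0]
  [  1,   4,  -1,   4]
nullity(A) = 2

Row reduce:
R2 → R2 + (1/2)·R1
R3 → R3 + (1/2)·R1
R3 → R3 + (1)·R2
REF = 
  [ -2,  -4,   4,  -4]
  [  0,  -2,  -1,  -2]
  [  0,   0,   0,   0]
Pivot columns: 1, 2 → 2 pivots.
rank(A) = 2, so nullity(A) = 4 - 2 = 2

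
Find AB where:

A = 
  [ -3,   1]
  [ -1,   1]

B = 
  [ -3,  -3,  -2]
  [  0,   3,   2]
A is 2×2 and B is 2×3, so AB is 2×3. Each entry is (row of A)·(column of B):
AB[1,1] = (-3)(-3) + (1)(0) = 9
AB[1,2] = (-3)(-3) + (1)(3) = 12
AB[1,3] = (-3)(-2) + (1)(2) = 8
AB[2,1] = (-1)(-3) + (1)(0) = 3
AB[2,2] = (-1)(-3) + (1)(3) = 6
AB[2,3] = (-1)(-2) + (1)(2) = 4

AB = 
  [  9,  12,   8]
  [  3,   6,   4]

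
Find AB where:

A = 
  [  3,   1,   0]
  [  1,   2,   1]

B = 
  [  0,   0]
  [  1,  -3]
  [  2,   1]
AB = 
  [  1,  -3]
  [  4,  -5]

A is 2×3 and B is 3×2, so AB is 2×2. Each entry is (row of A)·(column of B):
AB[1,1] = (3)(0) + (1)(1) + (0)(2) = 1
AB[1,2] = (3)(0) + (1)(-3) + (0)(1) = -3
AB[2,1] = (1)(0) + (2)(1) + (1)(2) = 4
AB[2,2] = (1)(0) + (2)(-3) + (1)(1) = -5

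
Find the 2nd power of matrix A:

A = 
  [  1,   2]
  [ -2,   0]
A² = A·A:
A²[1,1] = (1)(1) + (2)(-2) = -3
A²[1,2] = (1)(2) + (2)(0) = 2
A²[2,1] = (-2)(1) + (0)(-2) = -2
A²[2,2] = (-2)(2) + (0)(0) = -4
A² = 
  [ -3,   2]
  [ -2,  -4]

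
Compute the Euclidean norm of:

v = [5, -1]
5.099

||v||₂ = √((5)² + (-1)²) = √26 = 5.099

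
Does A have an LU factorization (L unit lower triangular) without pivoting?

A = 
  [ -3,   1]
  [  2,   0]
Yes.
A[1,1] = -3 ≠ 0, so Gaussian elimination proceeds without a row swap: multiplier ℓ₂₁ = (2)/(-3) = -2/3, and U[2,2] = 0 - (-2/3)(1) = 2/3.
L = 
  [   1,    0]
  [-2/3,    1]
U = 
  [ -3,   1]
  [  0, 2/3]
Check row 2 of LU: [(-2/3)(-3), (-2/3)(1) + (2/3)] = [2, 0] = row 2 of A ✓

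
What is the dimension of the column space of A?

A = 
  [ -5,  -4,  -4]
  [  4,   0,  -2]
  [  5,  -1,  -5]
dim(Col(A)) = 3

Row reduce:
R2 → R2 + (4/5)·R1
R3 → R3 + (1)·R1
R3 → R3 - (25/16)·R2
REF = 
  [   -5,    -4,    -4]
  [    0, -16/5, -26/5]
  [    0,     0,  -7/8]
Pivot columns: 1, 2, 3 → 3 pivots.
dim(Col(A)) = number of pivot columns = 3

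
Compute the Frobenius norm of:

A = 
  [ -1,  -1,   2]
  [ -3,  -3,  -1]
||A||_F = 5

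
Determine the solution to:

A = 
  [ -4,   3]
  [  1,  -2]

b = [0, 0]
Row reduce the augmented matrix [A|b]:
R2 → R2 + (1/4)·R1
REF = 
  [  -4,    3,    0]
  [   0, -5/4,    0]

Back-substitution:
x₂ = 0 / (-5/4) = 0
x₁ = (0 - (3)(0)) / (-4) = 0

x = [0, 0]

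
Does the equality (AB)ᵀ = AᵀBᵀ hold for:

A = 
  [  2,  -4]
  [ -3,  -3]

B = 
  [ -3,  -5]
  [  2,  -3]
No

(AB)ᵀ = 
  [-14,   3]
  [  2,  24]

AᵀBᵀ = 
  [  9,  13]
  [ 27,   1]

The two matrices differ, so (AB)ᵀ ≠ AᵀBᵀ in general. The correct identity is (AB)ᵀ = BᵀAᵀ.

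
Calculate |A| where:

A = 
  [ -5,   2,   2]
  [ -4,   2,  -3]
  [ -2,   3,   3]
-55

Cofactor expansion along row 1:
det(A) = (-5)·((2)(3) - (-3)(3)) - (2)·((-4)(3) - (-3)(-2)) + (2)·((-4)(3) - (2)(-2))
  = (-5)(15) - (2)(-18) + (2)(-8)
  = -55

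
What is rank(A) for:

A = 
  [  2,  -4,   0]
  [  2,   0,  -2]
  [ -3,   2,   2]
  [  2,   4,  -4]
rank(A) = 2

Row reduce:
R2 → R2 - (1)·R1
R3 → R3 + (3/2)·R1
R4 → R4 - (1)·R1
R3 → R3 + (1)·R2
R4 → R4 - (2)·R2
REF = 
  [  2,  -4,   0]
  [  0,   4,  -2]
  [  0,   0,   0]
  [  0,   0,   0]
Pivot columns: 1, 2 → 2 pivots.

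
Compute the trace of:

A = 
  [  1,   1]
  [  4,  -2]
-1

tr(A) = 1 + -2 = -1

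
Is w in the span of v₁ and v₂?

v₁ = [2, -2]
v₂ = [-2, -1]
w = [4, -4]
Yes

Form the augmented matrix and row-reduce:
[v₁|v₂|w] = 
  [  2,  -2,   4]
  [ -2,  -1,  -4]
R2 → R2 + (1)·R1
REF = 
  [  2,  -2,   4]
  [  0,  -3,   0]

No row of the form [0 0 | nonzero], so the system is consistent. Back-substitution gives c₁ = 2, c₂ = 0: w = (2)·v₁ + (0)·v₂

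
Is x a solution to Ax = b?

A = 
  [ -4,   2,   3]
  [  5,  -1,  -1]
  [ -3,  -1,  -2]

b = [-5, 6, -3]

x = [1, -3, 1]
No

Ax = [-7, 7, -2] ≠ b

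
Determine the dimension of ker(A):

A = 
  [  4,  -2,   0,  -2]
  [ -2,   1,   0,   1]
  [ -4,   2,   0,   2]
nullity(A) = 3

Row reduce:
R2 → R2 + (1/2)·R1
R3 → R3 + (1)·R1
REF = 
  [  4,  -2,   0,  -2]
  [  0,   0,   0,   0]
  [  0,   0,   0,   0]
Pivot columns: 1 → 1 pivot.
rank(A) = 1, so nullity(A) = 4 - 1 = 3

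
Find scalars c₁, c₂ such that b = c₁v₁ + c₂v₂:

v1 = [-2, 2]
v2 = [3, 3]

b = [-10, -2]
c1 = 2, c2 = -2

b = 2·v1 + -2·v2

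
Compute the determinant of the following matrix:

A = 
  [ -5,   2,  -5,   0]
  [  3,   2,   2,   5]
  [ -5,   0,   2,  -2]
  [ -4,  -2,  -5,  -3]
-306

Cofactor expansion along row 1: det(A) = a₁₁M₁₁ - a₁₂M₁₂ + a₁₃M₁₃ - a₁₄M₁₄

M₁₁ = det[[2, 2, 5]; [0, 2, -2]; [-2, -5, -3]]
  = (2)·((2)(-3) - (-2)(-5)) - (2)·((0)(-3) - (-2)(-2)) + (5)·((0)(-5) - (2)(-2))
  = (2)(-16) - (2)(-4) + (5)(4)
  = -4
M₁₂ = det[[3, 2, 5]; [-5, 2, -2]; [-4, -5, -3]]
  = (3)·((2)(-3) - (-2)(-5)) - (2)·((-5)(-3) - (-2)(-4)) + (5)·((-5)(-5) - (2)(-4))
  = (3)(-16) - (2)(7) + (5)(33)
  = 103
M₁₃ = det[[3, 2, 5]; [-5, 0, -2]; [-4, -2, -3]]
  = (3)·((0)(-3) - (-2)(-2)) - (2)·((-5)(-3) - (-2)(-4)) + (5)·((-5)(-2) - (0)(-4))
  = (3)(-4) - (2)(7) + (5)(10)
  = 24
M₁₄ = det[[3, 2, 2]; [-5, 0, 2]; [-4, -2, -5]]
  = (3)·((0)(-5) - (2)(-2)) - (2)·((-5)(-5) - (2)(-4)) + (2)·((-5)(-2) - (0)(-4))
  = (3)(4) - (2)(33) + (2)(10)
  = -34

det(A) = (-5)(-4) - (2)(103) + (-5)(24) - (0)(-34) = -306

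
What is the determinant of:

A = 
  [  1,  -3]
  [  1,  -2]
For a 2×2 matrix, det = ad - bc = (1)(-2) - (-3)(1) = 1

det(A) = 1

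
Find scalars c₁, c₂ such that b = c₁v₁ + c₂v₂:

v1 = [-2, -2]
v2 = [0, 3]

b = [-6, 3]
c1 = 3, c2 = 3

b = 3·v1 + 3·v2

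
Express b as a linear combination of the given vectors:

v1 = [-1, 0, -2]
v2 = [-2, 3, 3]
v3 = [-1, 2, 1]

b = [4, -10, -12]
c1 = 2, c2 = -2, c3 = -2

b = 2·v1 + -2·v2 + -2·v3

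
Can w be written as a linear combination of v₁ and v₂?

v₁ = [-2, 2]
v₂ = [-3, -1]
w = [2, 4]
Yes

Form the augmented matrix and row-reduce:
[v₁|v₂|w] = 
  [ -2,  -3,   2]
  [  2,  -1,   4]
R2 → R2 + (1)·R1
REF = 
  [ -2,  -3,   2]
  [  0,  -4,   6]

No row of the form [0 0 | nonzero], so the system is consistent. Back-substitution gives c₁ = 5/4, c₂ = -3/2: w = (5/4)·v₁ + (-3/2)·v₂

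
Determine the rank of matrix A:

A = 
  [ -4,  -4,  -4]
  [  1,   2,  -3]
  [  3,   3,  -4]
Row reduce:
R2 → R2 + (1/4)·R1
R3 → R3 + (3/4)·R1
REF = 
  [ -4,  -4,  -4]
  [  0,   1,  -4]
  [  0,   0,  -7]
Pivot columns: 1, 2, 3 → 3 pivots.

rank(A) = 3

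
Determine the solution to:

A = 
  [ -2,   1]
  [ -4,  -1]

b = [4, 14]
Row reduce the augmented matrix [A|b]:
R2 → R2 - (2)·R1
REF = 
  [ -2,   1,   4]
  [  0,  -3,   6]

Back-substitution:
x₂ = 6 / (-3) = -2
x₁ = (4 - (1)(-2)) / (-2) = -3

x = [-3, -2]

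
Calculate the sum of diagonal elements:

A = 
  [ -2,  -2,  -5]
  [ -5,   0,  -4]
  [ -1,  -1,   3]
1

tr(A) = -2 + 0 + 3 = 1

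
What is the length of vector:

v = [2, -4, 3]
5.385

||v||₂ = √((2)² + (-4)² + (3)²) = √29 = 5.385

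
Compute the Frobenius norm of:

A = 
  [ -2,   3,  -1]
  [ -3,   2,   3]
||A||_F = 6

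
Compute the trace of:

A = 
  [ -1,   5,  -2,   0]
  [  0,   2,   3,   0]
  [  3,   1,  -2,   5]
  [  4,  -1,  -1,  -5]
-6

tr(A) = -1 + 2 + -2 + -5 = -6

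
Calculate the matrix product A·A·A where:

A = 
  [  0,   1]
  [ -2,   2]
A^3 = 
  [ -4,   2]
  [ -4,   0]

A² = A·A:
A²[1,1] = (0)(0) + (1)(-2) = -2
A²[1,2] = (0)(1) + (1)(2) = 2
A²[2,1] = (-2)(0) + (2)(-2) = -4
A²[2,2] = (-2)(1) + (2)(2) = 2
A² = 
  [ -2,   2]
  [ -4,   2]

A^3 = A^2·A:
A^3[1,1] = (-2)(0) + (2)(-2) = -4
A^3[1,2] = (-2)(1) + (2)(2) = 2
A^3[2,1] = (-4)(0) + (2)(-2) = -4
A^3[2,2] = (-4)(1) + (2)(2) = 0
A^3 = 
  [ -4,   2]
  [ -4,   0]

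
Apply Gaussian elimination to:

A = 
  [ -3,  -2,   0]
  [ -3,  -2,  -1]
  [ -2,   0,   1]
Row operations:
R2 → R2 - (1)·R1
R3 → R3 - (2/3)·R1
Swap R2 ↔ R3

Resulting echelon form:
REF = 
  [ -3,  -2,   0]
  [  0, 4/3,   1]
  [  0,   0,  -1]

Rank = 3 (number of non-zero pivot rows).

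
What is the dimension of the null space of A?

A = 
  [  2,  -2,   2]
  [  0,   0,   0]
nullity(A) = 2

Row reduce:
(no row operations needed)
REF = 
  [  2,  -2,   2]
  [  0,   0,   0]
Pivot columns: 1 → 1 pivot.
rank(A) = 1, so nullity(A) = 3 - 1 = 2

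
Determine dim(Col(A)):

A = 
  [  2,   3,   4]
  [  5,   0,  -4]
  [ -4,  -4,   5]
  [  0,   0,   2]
Row reduce:
R2 → R2 - (5/2)·R1
R3 → R3 + (2)·R1
R3 → R3 + (4/15)·R2
R4 → R4 - (30/139)·R3
REF = 
  [     2,      3,      4]
  [     0,  -15/2,    -14]
  [     0,      0, 139/15]
  [     0,      0,      0]
Pivot columns: 1, 2, 3 → 3 pivots.
dim(Col(A)) = number of pivot columns = 3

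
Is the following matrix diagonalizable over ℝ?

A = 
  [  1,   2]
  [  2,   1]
Yes

tr(A) = 2, det(A) = -3
Characteristic polynomial: λ² - tr(A)λ + det(A) = λ² - 2λ - 3
λ² - 2λ - 3 = (λ + 1)(λ - 3)
Eigenvalues: 3, -1
λ=-1: alg. mult. = 1, geom. mult. = 2 - rank(A - (-1)I) = 2 - 1 = 1
λ=3: alg. mult. = 1, geom. mult. = 2 - rank(A - (3)I) = 2 - 1 = 1
Sum of geometric multiplicities equals n, so A has n independent eigenvectors.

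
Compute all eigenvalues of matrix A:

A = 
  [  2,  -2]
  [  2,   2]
tr(A) = 4, det(A) = 8
Characteristic polynomial: λ² - tr(A)λ + det(A) = λ² - 4λ + 8
λ² - 4λ + 8 = 0  ⇒  λ = (4 ± √((-4)² - 4·(8)))/2 = (4 ± √(-16))/2
  = 2 + 2i,  2 - 2i

λ = 2 + 2i, 2 - 2i  (≈ 2 + 2i, 2 - 2i)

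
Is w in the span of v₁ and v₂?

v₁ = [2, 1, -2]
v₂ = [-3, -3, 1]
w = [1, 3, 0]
No

Form the augmented matrix and row-reduce:
[v₁|v₂|w] = 
  [  2,  -3,   1]
  [  1,  -3,   3]
  [ -2,   1,   0]
R2 → R2 - (1/2)·R1
R3 → R3 + (1)·R1
R3 → R3 - (4/3)·R2
REF = 
  [   2,   -3,    1]
  [   0, -3/2,  5/2]
  [   0,    0, -7/3]

Row 3 reads [0 0 | -7/3], i.e. 0 = -7/3, so the system is inconsistent and w ∉ span{v₁, v₂}.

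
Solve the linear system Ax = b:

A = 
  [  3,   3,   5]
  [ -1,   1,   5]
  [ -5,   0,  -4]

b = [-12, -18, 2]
Row reduce the augmented matrix [A|b]:
R2 → R2 + (1/3)·R1
R3 → R3 + (5/3)·R1
R3 → R3 - (5/2)·R2
REF = 
  [    3,     3,     5,   -12]
  [    0,     2,  20/3,   -22]
  [    0,     0, -37/3,    37]

Back-substitution:
x₃ = 37 / (-37/3) = -3
x₂ = (-22 - (20/3)(-3)) / 2 = -1
x₁ = (-12 - (3)(-1) - (5)(-3)) / 3 = 2

x = [2, -1, -3]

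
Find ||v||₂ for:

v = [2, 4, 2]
4.899

||v||₂ = √((2)² + (4)² + (2)²) = √24 = 4.899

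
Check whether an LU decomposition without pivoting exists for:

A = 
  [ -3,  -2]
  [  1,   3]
Yes.
A[1,1] = -3 ≠ 0, so Gaussian elimination proceeds without a row swap: multiplier ℓ₂₁ = (1)/(-3) = -1/3, and U[2,2] = 3 - (-1/3)(-2) = 7/3.
L = 
  [   1,    0]
  [-1/3,    1]
U = 
  [ -3,  -2]
  [  0, 7/3]
Check row 2 of LU: [(-1/3)(-3), (-1/3)(-2) + (7/3)] = [1, 3] = row 2 of A ✓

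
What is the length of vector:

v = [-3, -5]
5.831

||v||₂ = √((-3)² + (-5)²) = √34 = 5.831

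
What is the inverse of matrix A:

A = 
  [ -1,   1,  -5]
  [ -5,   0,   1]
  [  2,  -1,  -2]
det(A) = (-1)·((0)(-2) - (1)(-1)) - (1)·((-5)(-2) - (1)(2)) + (-5)·((-5)(-1) - (0)(2))
  = (-1)(1) - (1)(8) + (-5)(5)
  = -34
det(A) = -34 ≠ 0, so A is invertible.

Cofactors Cᵢⱼ = (-1)ⁱ⁺ʲ·Mᵢⱼ:
C = 
  [  1,  -8,   5]
  [  7,  12,   1]
  [  1,  26,   5]

adj(A) = Cᵀ:
adj(A) = 
  [  1,   7,   1]
  [ -8,  12,  26]
  [  5,   1,   5]

A⁻¹ = (-1/34) · adj(A):
A⁻¹ = 
  [ -1/34,  -7/34,  -1/34]
  [  4/17,  -6/17, -13/17]
  [ -5/34,  -1/34,  -5/34]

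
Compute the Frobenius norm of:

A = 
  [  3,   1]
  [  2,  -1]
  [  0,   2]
||A||_F = 4.359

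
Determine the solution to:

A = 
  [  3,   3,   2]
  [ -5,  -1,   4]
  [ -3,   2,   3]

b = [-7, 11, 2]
Row reduce the augmented matrix [A|b]:
R2 → R2 + (5/3)·R1
R3 → R3 + (1)·R1
R3 → R3 - (5/4)·R2
REF = 
  [    3,     3,     2,    -7]
  [    0,     4,  22/3,  -2/3]
  [    0,     0, -25/6, -25/6]

Back-substitution:
x₃ = (-25/6) / (-25/6) = 1
x₂ = (-2/3 - (22/3)(1)) / 4 = -2
x₁ = (-7 - (3)(-2) - (2)(1)) / 3 = -1

x = [-1, -2, 1]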